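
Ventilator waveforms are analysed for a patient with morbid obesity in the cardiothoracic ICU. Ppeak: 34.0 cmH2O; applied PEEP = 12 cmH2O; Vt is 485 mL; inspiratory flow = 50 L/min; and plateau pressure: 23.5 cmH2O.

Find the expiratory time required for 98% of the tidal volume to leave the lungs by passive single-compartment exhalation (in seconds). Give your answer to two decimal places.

Flow: 50 L/min ÷ 60 = 0.8333 L/s.
R = (PIP − Pplat)/V̇ = (34.0 − 23.5) / 0.8333 = 10.5/0.8333 = 12.601 cmH2O·s/L.
C = Vt/(Pplat − PEEP) = 485.0 / (23.5 − 12) = 485.0/11.5 = 42.174 mL/cmH2O.
τ = R × C = 12.601 × 0.04217 L/cmH2O = 0.5314 s.
t = −τ·ln(1 − 0.98) = −0.5314·ln(0.02) = 2.079 s.

2.08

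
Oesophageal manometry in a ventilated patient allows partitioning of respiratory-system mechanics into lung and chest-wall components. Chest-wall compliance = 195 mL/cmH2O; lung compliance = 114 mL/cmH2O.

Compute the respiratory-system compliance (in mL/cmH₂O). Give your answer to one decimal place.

Lung and chest wall are elastances in series: 1/Crs = 1/CL + 1/Ccw.
1/Crs = 1/114 + 1/195 = 0.0139.
Crs = 71.942 mL/cmH2O.

71.9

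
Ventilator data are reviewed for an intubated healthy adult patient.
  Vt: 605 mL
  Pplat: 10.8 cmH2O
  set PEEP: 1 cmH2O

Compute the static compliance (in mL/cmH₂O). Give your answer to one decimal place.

Cstat = Vt / (Pplat − PEEP) = 605 / (10.8 − 1) = 605 / 9.8 = 61.735 mL/cmH2O.

61.7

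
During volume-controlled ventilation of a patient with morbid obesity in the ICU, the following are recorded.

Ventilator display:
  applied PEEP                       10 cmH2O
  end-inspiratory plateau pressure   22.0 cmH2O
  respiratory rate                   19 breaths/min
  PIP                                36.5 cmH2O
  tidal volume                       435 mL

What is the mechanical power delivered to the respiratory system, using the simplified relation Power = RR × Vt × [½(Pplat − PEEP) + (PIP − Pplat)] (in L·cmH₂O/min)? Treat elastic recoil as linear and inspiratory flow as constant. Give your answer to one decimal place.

169.4

Per-breath work = Vt × [½(Pplat−PEEP) + (PIP−Pplat)] = 0.435 × [0.5×12.0 + 14.5] = 0.435 × 20.5 = 8.918 L·cmH2O.
Power = 19 × 8.918 = 169.44 L·cmH2O/min.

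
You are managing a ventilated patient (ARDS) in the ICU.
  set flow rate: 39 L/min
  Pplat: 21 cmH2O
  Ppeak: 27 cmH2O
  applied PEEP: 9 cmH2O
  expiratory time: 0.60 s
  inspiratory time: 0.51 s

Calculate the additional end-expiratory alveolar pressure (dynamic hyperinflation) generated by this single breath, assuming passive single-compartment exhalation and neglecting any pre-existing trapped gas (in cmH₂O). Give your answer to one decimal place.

1.1

Flow: 39 L/min ÷ 60 = 0.65 L/s.
Vt = flow × Ti = 0.65 L/s × 0.51 s × 1000 mL/L = 331.5 mL.
R = (PIP − Pplat)/V̇ = (27 − 21) / 0.65 = 6.0/0.65 = 9.231 cmH2O·s/L.
C = Vt/(Pplat − PEEP) = 331.5 / (21 − 9) = 331.5/12.0 = 27.625 mL/cmH2O.
τ = R × C = 9.231 × 0.02763 L/cmH2O = 0.2551 s.
Fraction remaining = e^(−Te/τ) = e^(−0.60/0.2551) = 0.09518; trapped volume = 331.5 × 0.09518 = 31.552 mL.
Additional alveolar pressure from trapping ≈ V_trapped / C = 31.552 / 27.625 = 1.142 cmH2O.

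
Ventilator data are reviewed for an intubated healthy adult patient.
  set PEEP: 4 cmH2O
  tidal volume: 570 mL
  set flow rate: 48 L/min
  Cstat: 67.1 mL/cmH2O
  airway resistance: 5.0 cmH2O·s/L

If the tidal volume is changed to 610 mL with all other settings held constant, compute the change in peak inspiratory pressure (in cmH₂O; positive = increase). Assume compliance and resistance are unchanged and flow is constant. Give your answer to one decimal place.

0.6

PIP = Vt/C + R·V̇ + PEEP (constant-flow equation of motion).
Only the elastic term changes: ΔPIP = ΔVt / C = (610 − 570) / 67.1 = 0.5961 cmH2O.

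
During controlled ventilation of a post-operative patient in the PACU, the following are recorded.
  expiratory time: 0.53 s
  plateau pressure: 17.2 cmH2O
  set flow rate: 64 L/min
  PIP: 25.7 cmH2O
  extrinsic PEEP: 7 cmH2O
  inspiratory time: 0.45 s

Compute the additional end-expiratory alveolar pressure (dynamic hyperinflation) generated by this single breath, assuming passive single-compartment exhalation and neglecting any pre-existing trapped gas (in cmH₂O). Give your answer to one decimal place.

Flow: 64 L/min ÷ 60 = 1.0667 L/s.
Vt = flow × Ti = 1.0667 L/s × 0.45 s × 1000 mL/L = 480.02 mL.
R = (PIP − Pplat)/V̇ = (25.7 − 17.2) / 1.0667 = 8.5/1.0667 = 7.969 cmH2O·s/L.
C = Vt/(Pplat − PEEP) = 480.02 / (17.2 − 7) = 480.02/10.2 = 47.061 mL/cmH2O.
τ = R × C = 7.969 × 0.04706 L/cmH2O = 0.375 s.
Fraction remaining = e^(−Te/τ) = e^(−0.53/0.375) = 0.2433; trapped volume = 480.02 × 0.2433 = 116.79 mL.
Additional alveolar pressure from trapping ≈ V_trapped / C = 116.79 / 47.061 = 2.482 cmH2O.

2.5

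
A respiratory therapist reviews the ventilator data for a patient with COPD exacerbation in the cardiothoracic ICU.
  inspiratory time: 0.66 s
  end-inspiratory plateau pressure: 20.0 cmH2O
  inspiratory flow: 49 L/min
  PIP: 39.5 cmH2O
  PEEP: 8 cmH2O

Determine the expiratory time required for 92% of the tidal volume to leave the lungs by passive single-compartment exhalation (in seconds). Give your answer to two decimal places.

2.71

Flow: 49 L/min ÷ 60 = 0.8167 L/s.
Vt = flow × Ti = 0.8167 L/s × 0.66 s × 1000 mL/L = 539.02 mL.
R = (PIP − Pplat)/V̇ = (39.5 − 20.0) / 0.8167 = 19.5/0.8167 = 23.877 cmH2O·s/L.
C = Vt/(Pplat − PEEP) = 539.02 / (20.0 − 8) = 539.02/12.0 = 44.918 mL/cmH2O.
τ = R × C = 23.877 × 0.04492 L/cmH2O = 1.073 s.
t = −τ·ln(1 − 0.92) = −1.073·ln(0.08) = 2.71 s.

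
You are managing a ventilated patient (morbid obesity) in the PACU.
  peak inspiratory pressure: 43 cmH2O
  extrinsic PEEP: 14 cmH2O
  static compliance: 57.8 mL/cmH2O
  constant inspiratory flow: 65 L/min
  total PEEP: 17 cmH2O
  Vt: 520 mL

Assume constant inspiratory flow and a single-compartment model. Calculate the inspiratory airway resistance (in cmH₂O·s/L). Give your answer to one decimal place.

15.7

Flow: 65 L/min ÷ 60 = 1.0833 L/s.
Total PEEP = 17 cmH2O (set 14 + intrinsic 3); this is the baseline alveolar pressure.
Equation of motion (constant flow): PIP = Vt/C + R·V̇ + PEEP.
R·V̇ = PIP − Vt/C − PEEP = 43 − 520/57.8 − 17 = 43 − 8.997 − 17 = 17.003 cmH2O.
R = 17.003 / 1.0833 = 15.696 cmH2O·s/L.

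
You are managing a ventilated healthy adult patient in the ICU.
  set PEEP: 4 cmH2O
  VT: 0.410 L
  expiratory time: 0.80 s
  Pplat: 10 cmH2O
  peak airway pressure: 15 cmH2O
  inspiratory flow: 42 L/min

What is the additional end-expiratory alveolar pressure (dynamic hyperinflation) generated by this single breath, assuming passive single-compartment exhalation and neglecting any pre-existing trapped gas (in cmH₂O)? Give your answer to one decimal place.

1.2

Flow: 42 L/min ÷ 60 = 0.7 L/s.
R = (PIP − Pplat)/V̇ = (15 − 10) / 0.7 = 5.0/0.7 = 7.143 cmH2O·s/L.
C = Vt/(Pplat − PEEP) = 410.0 / (10 − 4) = 410.0/6.0 = 68.333 mL/cmH2O.
τ = R × C = 7.143 × 0.06833 L/cmH2O = 0.4881 s.
Fraction remaining = e^(−Te/τ) = e^(−0.80/0.4881) = 0.1942; trapped volume = 410.0 × 0.1942 = 79.622 mL.
Additional alveolar pressure from trapping ≈ V_trapped / C = 79.622 / 68.333 = 1.165 cmH2O.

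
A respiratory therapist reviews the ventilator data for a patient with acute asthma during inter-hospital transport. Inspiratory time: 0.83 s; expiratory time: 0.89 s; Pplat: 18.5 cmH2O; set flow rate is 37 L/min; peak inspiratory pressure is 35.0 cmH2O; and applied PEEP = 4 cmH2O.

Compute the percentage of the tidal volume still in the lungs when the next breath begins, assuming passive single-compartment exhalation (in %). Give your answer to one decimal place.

Flow: 37 L/min ÷ 60 = 0.6167 L/s.
Vt = flow × Ti = 0.6167 L/s × 0.83 s × 1000 mL/L = 511.86 mL.
R = (PIP − Pplat)/V̇ = (35.0 − 18.5) / 0.6167 = 16.5/0.6167 = 26.755 cmH2O·s/L.
C = Vt/(Pplat − PEEP) = 511.86 / (18.5 − 4) = 511.86/14.5 = 35.301 mL/cmH2O.
τ = R × C = 26.755 × 0.0353 L/cmH2O = 0.9445 s.
Fraction remaining at end-expiration = e^(−Te/τ) = e^(−0.89/0.9445) = 0.3897 → 38.97%.

39.0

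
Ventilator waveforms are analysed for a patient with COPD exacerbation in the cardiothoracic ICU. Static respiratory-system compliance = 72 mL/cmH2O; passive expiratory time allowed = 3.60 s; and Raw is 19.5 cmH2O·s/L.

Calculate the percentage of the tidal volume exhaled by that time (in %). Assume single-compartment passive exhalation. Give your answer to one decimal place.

92.3

τ = R × C = 19.5 × 72 mL/cmH2O = 19.5 × 0.072 L/cmH2O = 1.404 s.
Passive exhalation: V(t)/V₀ = e^(−t/τ) = e^(−3.60/1.404) = 0.07699.
Fraction exhaled = 1 − 0.07699 = 0.923 → 92.3%.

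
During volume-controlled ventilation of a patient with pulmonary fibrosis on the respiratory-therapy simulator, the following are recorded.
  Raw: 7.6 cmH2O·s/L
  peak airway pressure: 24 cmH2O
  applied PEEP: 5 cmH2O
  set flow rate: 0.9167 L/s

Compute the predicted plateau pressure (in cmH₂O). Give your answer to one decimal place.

Pplat = PIP − Raw × flow = 24 − 7.6 × 0.9167 = 24 − 6.967 = 17.033 cmH2O.

17.0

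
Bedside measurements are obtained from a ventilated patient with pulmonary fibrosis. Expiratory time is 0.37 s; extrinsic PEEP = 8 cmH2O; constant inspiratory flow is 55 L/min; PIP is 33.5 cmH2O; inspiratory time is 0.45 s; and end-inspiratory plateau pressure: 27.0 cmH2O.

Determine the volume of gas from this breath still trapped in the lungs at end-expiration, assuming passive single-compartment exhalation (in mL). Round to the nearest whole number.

Flow: 55 L/min ÷ 60 = 0.9167 L/s.
Vt = flow × Ti = 0.9167 L/s × 0.45 s × 1000 mL/L = 412.52 mL.
R = (PIP − Pplat)/V̇ = (33.5 − 27.0) / 0.9167 = 6.5/0.9167 = 7.091 cmH2O·s/L.
C = Vt/(Pplat − PEEP) = 412.52 / (27.0 − 8) = 412.52/19.0 = 21.712 mL/cmH2O.
τ = R × C = 7.091 × 0.02171 L/cmH2O = 0.1539 s.
Fraction remaining = e^(−Te/τ) = e^(−0.37/0.1539) = 0.09034.
Trapped volume = 412.52 × 0.09034 = 37.267 mL.

37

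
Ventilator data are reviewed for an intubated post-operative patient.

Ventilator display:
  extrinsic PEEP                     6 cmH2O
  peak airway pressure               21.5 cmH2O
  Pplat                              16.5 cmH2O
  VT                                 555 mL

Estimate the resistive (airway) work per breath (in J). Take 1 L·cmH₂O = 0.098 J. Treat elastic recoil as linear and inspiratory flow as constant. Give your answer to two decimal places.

With constant inspiratory flow the resistive pressure is constant at PIP − Pplat = 21.5 − 16.5 = 5.0 cmH2O, so resistive work = 5.0 × 0.555 = 2.775 L·cmH2O.
× 0.098 J/(L·cmH2O) → 0.272 J.

0.27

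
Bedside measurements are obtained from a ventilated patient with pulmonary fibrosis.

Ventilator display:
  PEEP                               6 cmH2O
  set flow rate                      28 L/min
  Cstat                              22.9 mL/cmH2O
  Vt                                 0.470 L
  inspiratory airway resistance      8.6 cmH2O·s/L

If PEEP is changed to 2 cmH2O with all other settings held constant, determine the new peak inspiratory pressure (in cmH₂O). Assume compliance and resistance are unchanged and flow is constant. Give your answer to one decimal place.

Flow: 28 L/min ÷ 60 = 0.4667 L/s.
PIP = Vt/C + R·V̇ + PEEP (constant-flow equation of motion).
Only the baseline term changes: ΔPIP = ΔPEEP = 2 − 6 = -4.0 cmH2O.
Original PIP = 470/22.9 + 8.6×0.4667 + 6 = 30.538 cmH2O; new PIP = 30.538 + (-4.0) = 26.538 cmH2O.

26.5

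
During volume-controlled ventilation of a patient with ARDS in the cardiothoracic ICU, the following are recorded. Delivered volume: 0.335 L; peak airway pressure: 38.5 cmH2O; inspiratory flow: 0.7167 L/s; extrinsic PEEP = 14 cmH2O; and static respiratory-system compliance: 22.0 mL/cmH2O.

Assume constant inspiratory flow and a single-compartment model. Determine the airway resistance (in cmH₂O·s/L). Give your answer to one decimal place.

12.9

Equation of motion (constant flow): PIP = Vt/C + R·V̇ + PEEP.
R·V̇ = PIP − Vt/C − PEEP = 38.5 − 335/22.0 − 14 = 38.5 − 15.227 − 14 = 9.273 cmH2O.
R = 9.273 / 0.7167 = 12.938 cmH2O·s/L.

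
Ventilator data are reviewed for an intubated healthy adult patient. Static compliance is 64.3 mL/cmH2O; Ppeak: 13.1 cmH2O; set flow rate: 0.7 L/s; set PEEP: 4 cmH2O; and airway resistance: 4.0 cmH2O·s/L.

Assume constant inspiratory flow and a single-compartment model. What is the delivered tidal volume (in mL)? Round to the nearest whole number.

405

Equation of motion (constant flow): PIP = Vt/C + R·V̇ + PEEP.
Vt/C = PIP − R·V̇ − PEEP = 13.1 − 2.8 − 4 = 6.3 cmH2O.
Vt = C × 6.3 = 64.3 × 6.3 = 405.09 mL.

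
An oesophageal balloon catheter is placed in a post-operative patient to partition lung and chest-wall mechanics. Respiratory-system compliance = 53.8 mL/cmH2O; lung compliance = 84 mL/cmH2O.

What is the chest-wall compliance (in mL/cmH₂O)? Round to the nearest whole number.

1/Ccw = 1/Crs − 1/CL.
1/Ccw = 1/53.8 − 1/84 = 0.006683.
Ccw = 149.63 mL/cmH2O.

150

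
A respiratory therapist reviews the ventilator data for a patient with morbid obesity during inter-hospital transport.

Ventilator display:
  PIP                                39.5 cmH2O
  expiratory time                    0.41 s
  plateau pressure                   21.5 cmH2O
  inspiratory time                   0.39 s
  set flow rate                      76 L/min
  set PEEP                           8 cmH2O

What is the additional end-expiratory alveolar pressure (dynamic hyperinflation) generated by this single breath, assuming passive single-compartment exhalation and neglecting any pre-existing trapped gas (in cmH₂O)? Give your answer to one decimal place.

6.1

Flow: 76 L/min ÷ 60 = 1.2667 L/s.
Vt = flow × Ti = 1.2667 L/s × 0.39 s × 1000 mL/L = 494.01 mL.
R = (PIP − Pplat)/V̇ = (39.5 − 21.5) / 1.2667 = 18.0/1.2667 = 14.21 cmH2O·s/L.
C = Vt/(Pplat − PEEP) = 494.01 / (21.5 − 8) = 494.01/13.5 = 36.593 mL/cmH2O.
τ = R × C = 14.21 × 0.03659 L/cmH2O = 0.5199 s.
Fraction remaining = e^(−Te/τ) = e^(−0.41/0.5199) = 0.4545; trapped volume = 494.01 × 0.4545 = 224.53 mL.
Additional alveolar pressure from trapping ≈ V_trapped / C = 224.53 / 36.593 = 6.136 cmH2O.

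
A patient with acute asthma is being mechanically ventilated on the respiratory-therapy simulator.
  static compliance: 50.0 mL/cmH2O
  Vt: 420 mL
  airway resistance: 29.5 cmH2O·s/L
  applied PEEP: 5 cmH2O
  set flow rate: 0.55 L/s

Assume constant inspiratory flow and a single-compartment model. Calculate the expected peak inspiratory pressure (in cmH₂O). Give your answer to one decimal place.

Equation of motion (constant flow): PIP = Vt/C + R·V̇ + PEEP.
PIP = 420/50.0 + 29.5×0.55 + 5 = 8.4 + 16.225 + 5 = 29.625 cmH2O.

29.6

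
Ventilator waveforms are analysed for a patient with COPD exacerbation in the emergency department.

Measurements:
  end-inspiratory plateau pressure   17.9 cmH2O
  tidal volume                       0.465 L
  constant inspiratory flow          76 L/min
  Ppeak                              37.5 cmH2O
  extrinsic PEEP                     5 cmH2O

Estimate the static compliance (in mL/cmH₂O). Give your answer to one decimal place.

Cstat = Vt / (Pplat − PEEP) = 465 / (17.9 − 5) = 465 / 12.9 = 36.047 mL/cmH2O.

36.0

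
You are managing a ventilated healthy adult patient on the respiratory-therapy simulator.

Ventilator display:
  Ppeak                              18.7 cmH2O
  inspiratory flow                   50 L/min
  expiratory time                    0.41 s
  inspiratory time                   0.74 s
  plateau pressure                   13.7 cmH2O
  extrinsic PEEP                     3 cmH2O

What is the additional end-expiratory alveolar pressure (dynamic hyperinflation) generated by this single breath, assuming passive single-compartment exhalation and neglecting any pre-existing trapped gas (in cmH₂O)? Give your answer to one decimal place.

Flow: 50 L/min ÷ 60 = 0.8333 L/s.
Vt = flow × Ti = 0.8333 L/s × 0.74 s × 1000 mL/L = 616.64 mL.
R = (PIP − Pplat)/V̇ = (18.7 − 13.7) / 0.8333 = 5.0/0.8333 = 6.0 cmH2O·s/L.
C = Vt/(Pplat − PEEP) = 616.64 / (13.7 − 3) = 616.64/10.7 = 57.63 mL/cmH2O.
τ = R × C = 6.0 × 0.05763 L/cmH2O = 0.3458 s.
Fraction remaining = e^(−Te/τ) = e^(−0.41/0.3458) = 0.3055; trapped volume = 616.64 × 0.3055 = 188.38 mL.
Additional alveolar pressure from trapping ≈ V_trapped / C = 188.38 / 57.63 = 3.269 cmH2O.

3.3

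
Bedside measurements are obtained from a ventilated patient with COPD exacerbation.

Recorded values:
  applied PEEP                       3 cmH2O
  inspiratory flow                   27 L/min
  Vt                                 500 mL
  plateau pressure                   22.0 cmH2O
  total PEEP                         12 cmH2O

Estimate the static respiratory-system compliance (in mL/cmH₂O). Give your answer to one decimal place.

End-expiratory occlusion gives total PEEP = 12 cmH2O (intrinsic PEEP = 12 − 3 = 9). Use total PEEP for the elastic gradient.
Cstat = Vt / (Pplat − PEEPtotal) = 500 / (22.0 − 12) = 500 / 10.0 = 50.0 mL/cmH2O.

50.0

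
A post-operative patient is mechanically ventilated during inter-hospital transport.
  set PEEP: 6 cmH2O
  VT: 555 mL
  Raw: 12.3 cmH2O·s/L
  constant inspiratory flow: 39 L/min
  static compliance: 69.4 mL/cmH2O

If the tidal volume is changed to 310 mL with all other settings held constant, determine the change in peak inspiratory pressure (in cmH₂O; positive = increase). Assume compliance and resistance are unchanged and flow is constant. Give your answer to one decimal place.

-3.5

PIP = Vt/C + R·V̇ + PEEP (constant-flow equation of motion).
Only the elastic term changes: ΔPIP = ΔVt / C = (310 − 555) / 69.4 = -3.53 cmH2O.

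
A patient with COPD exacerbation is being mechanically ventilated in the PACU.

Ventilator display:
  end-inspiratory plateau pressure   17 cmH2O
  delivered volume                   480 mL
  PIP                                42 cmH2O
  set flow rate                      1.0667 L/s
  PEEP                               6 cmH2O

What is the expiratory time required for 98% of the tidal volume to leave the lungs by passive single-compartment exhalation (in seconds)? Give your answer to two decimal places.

4.00

R = (PIP − Pplat)/V̇ = (42 − 17) / 1.0667 = 25.0/1.0667 = 23.437 cmH2O·s/L.
C = Vt/(Pplat − PEEP) = 480.0 / (17 − 6) = 480.0/11.0 = 43.636 mL/cmH2O.
τ = R × C = 23.437 × 0.04364 L/cmH2O = 1.023 s.
t = −τ·ln(1 − 0.98) = −1.023·ln(0.02) = 4.002 s.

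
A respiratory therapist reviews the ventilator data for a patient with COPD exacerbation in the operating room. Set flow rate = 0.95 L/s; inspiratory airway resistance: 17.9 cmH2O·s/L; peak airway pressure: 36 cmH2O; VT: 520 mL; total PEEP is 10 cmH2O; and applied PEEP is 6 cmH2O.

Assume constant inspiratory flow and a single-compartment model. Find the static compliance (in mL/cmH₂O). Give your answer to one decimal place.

Total PEEP = 10 cmH2O (set 6 + intrinsic 4); this is the baseline alveolar pressure.
Equation of motion (constant flow): PIP = Vt/C + R·V̇ + PEEP.
Vt/C = PIP − R·V̇ − PEEP = 36 − 17.9×0.95 − 10 = 36 − 17.005 − 10 = 8.995 cmH2O.
C = Vt / 8.995 = 520 / 8.995 = 57.81 mL/cmH2O.

57.8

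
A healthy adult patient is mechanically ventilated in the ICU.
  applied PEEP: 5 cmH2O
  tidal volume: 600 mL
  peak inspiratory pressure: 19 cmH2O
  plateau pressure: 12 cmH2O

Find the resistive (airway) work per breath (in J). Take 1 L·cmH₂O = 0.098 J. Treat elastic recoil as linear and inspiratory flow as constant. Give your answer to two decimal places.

With constant inspiratory flow the resistive pressure is constant at PIP − Pplat = 19 − 12 = 7.0 cmH2O, so resistive work = 7.0 × 0.600 = 4.2 L·cmH2O.
× 0.098 J/(L·cmH2O) → 0.4116 J.

0.41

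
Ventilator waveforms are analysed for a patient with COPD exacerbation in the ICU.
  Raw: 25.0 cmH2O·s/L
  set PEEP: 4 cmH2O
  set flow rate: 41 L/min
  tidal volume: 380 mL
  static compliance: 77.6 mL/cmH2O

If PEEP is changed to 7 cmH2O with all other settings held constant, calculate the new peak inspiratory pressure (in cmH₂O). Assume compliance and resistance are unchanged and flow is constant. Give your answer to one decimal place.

29.0

Flow: 41 L/min ÷ 60 = 0.6833 L/s.
PIP = Vt/C + R·V̇ + PEEP (constant-flow equation of motion).
Only the baseline term changes: ΔPIP = ΔPEEP = 7 − 4 = 3.0 cmH2O.
Original PIP = 380/77.6 + 25.0×0.6833 + 4 = 25.979 cmH2O; new PIP = 25.979 + (3.0) = 28.979 cmH2O.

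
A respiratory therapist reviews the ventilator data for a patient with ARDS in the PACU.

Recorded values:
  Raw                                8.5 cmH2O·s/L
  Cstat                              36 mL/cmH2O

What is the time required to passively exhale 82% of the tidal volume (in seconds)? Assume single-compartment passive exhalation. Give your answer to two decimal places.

τ = R × C = 8.5 × 36 mL/cmH2O = 8.5 × 0.036 L/cmH2O = 0.306 s.
Exhaled fraction f = 1 − e^(−t/τ) → t = −τ·ln(1 − f) = −0.306·ln(0.18) = 0.5247 s.

0.52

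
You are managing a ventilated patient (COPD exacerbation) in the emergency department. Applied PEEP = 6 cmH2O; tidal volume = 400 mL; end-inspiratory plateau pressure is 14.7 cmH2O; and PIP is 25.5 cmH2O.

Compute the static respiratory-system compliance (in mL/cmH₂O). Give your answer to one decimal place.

Cstat = Vt / (Pplat − PEEP) = 400 / (14.7 − 6) = 400 / 8.7 = 45.977 mL/cmH2O.

46.0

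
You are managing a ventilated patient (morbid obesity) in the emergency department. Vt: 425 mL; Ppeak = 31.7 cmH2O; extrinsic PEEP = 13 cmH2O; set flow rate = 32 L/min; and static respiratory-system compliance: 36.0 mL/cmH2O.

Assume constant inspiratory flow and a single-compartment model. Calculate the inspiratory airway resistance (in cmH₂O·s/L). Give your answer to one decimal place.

Flow: 32 L/min ÷ 60 = 0.5333 L/s.
Equation of motion (constant flow): PIP = Vt/C + R·V̇ + PEEP.
R·V̇ = PIP − Vt/C − PEEP = 31.7 − 425/36.0 − 13 = 31.7 − 11.806 − 13 = 6.894 cmH2O.
R = 6.894 / 0.5333 = 12.927 cmH2O·s/L.

12.9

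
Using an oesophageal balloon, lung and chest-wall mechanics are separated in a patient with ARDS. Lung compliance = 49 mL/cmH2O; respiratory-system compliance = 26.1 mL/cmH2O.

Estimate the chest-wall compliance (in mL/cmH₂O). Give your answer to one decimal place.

55.8

1/Ccw = 1/Crs − 1/CL.
1/Ccw = 1/26.1 − 1/49 = 0.01791.
Ccw = 55.835 mL/cmH2O.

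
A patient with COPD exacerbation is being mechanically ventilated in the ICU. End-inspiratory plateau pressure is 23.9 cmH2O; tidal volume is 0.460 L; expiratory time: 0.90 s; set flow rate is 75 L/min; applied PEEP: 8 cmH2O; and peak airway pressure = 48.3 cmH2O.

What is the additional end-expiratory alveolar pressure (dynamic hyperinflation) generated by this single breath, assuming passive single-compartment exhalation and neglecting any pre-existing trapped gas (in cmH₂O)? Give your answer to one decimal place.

Flow: 75 L/min ÷ 60 = 1.25 L/s.
R = (PIP − Pplat)/V̇ = (48.3 − 23.9) / 1.25 = 24.4/1.25 = 19.52 cmH2O·s/L.
C = Vt/(Pplat − PEEP) = 460.0 / (23.9 − 8) = 460.0/15.9 = 28.931 mL/cmH2O.
τ = R × C = 19.52 × 0.02893 L/cmH2O = 0.5647 s.
Fraction remaining = e^(−Te/τ) = e^(−0.90/0.5647) = 0.2032; trapped volume = 460.0 × 0.2032 = 93.472 mL.
Additional alveolar pressure from trapping ≈ V_trapped / C = 93.472 / 28.931 = 3.231 cmH2O.

3.2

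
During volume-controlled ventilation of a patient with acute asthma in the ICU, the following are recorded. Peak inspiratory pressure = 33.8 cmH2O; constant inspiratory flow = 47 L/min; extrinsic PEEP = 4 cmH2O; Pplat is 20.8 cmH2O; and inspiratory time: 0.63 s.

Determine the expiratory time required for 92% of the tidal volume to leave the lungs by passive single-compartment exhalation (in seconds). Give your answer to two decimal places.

1.23

Flow: 47 L/min ÷ 60 = 0.7833 L/s.
Vt = flow × Ti = 0.7833 L/s × 0.63 s × 1000 mL/L = 493.48 mL.
R = (PIP − Pplat)/V̇ = (33.8 − 20.8) / 0.7833 = 13.0/0.7833 = 16.596 cmH2O·s/L.
C = Vt/(Pplat − PEEP) = 493.48 / (20.8 − 4) = 493.48/16.8 = 29.374 mL/cmH2O.
τ = R × C = 16.596 × 0.02937 L/cmH2O = 0.4874 s.
t = −τ·ln(1 − 0.92) = −0.4874·ln(0.08) = 1.231 s.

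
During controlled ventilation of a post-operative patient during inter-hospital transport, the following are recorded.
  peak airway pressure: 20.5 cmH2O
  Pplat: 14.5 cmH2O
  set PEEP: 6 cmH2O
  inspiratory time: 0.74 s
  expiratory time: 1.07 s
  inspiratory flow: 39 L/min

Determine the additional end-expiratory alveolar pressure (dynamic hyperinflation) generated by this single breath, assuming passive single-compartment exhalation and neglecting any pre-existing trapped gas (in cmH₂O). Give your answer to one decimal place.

Flow: 39 L/min ÷ 60 = 0.65 L/s.
Vt = flow × Ti = 0.65 L/s × 0.74 s × 1000 mL/L = 481.0 mL.
R = (PIP − Pplat)/V̇ = (20.5 − 14.5) / 0.65 = 6.0/0.65 = 9.231 cmH2O·s/L.
C = Vt/(Pplat − PEEP) = 481.0 / (14.5 − 6) = 481.0/8.5 = 56.588 mL/cmH2O.
τ = R × C = 9.231 × 0.05659 L/cmH2O = 0.5224 s.
Fraction remaining = e^(−Te/τ) = e^(−1.07/0.5224) = 0.129; trapped volume = 481.0 × 0.129 = 62.049 mL.
Additional alveolar pressure from trapping ≈ V_trapped / C = 62.049 / 56.588 = 1.097 cmH2O.

1.1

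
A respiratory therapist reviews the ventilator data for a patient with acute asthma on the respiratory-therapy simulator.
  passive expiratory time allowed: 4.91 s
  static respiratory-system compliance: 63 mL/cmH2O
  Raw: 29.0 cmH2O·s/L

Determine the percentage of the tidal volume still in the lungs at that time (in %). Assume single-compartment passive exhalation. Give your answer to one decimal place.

6.8

τ = R × C = 29.0 × 63 mL/cmH2O = 29.0 × 0.063 L/cmH2O = 1.827 s.
Passive exhalation: V(t)/V₀ = e^(−t/τ) = e^(−4.91/1.827) = 0.06805.
Fraction remaining = 0.06805 → 6.805%.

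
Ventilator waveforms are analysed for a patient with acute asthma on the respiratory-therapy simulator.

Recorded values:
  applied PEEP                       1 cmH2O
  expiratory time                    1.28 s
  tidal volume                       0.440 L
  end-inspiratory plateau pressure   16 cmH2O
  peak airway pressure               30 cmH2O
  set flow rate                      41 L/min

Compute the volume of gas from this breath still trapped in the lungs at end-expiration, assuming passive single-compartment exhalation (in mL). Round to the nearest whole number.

Flow: 41 L/min ÷ 60 = 0.6833 L/s.
R = (PIP − Pplat)/V̇ = (30 − 16) / 0.6833 = 14.0/0.6833 = 20.489 cmH2O·s/L.
C = Vt/(Pplat − PEEP) = 440.0 / (16 − 1) = 440.0/15.0 = 29.333 mL/cmH2O.
τ = R × C = 20.489 × 0.02933 L/cmH2O = 0.6009 s.
Fraction remaining = e^(−Te/τ) = e^(−1.28/0.6009) = 0.1188.
Trapped volume = 440.0 × 0.1188 = 52.272 mL.

52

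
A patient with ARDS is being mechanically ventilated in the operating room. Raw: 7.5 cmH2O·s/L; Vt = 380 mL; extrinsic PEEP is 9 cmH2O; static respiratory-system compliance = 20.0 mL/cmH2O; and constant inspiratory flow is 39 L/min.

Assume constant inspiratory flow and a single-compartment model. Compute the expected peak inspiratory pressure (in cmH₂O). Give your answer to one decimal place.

32.9

Flow: 39 L/min ÷ 60 = 0.65 L/s.
Equation of motion (constant flow): PIP = Vt/C + R·V̇ + PEEP.
PIP = 380/20.0 + 7.5×0.65 + 9 = 19.0 + 4.875 + 9 = 32.875 cmH2O.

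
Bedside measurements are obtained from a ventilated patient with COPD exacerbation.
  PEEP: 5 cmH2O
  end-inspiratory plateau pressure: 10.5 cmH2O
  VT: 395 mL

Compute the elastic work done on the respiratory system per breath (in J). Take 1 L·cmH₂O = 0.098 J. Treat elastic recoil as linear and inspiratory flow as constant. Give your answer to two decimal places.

Elastic work ≈ ½ × (Pplat − PEEP) × Vt = 0.5 × (10.5 − 5) × 0.395 L = 0.5 × 5.5 × 0.395 = 1.086 L·cmH2O.
× 0.098 J/(L·cmH2O) → 0.1064 J.

0.11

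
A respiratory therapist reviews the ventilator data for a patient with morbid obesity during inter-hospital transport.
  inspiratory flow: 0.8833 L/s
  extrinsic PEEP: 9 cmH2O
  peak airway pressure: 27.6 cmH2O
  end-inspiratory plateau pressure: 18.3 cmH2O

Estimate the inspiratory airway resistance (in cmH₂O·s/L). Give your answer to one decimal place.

10.5

Raw = (PIP − Pplat) / flow = (27.6 − 18.3) / 0.8833 = 9.3 / 0.8833 = 10.529 cmH2O·s/L.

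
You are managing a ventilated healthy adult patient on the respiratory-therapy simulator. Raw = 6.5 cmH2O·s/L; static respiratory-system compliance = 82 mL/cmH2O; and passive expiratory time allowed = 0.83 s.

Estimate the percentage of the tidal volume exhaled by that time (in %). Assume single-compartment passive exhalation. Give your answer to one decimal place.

78.9

τ = R × C = 6.5 × 82 mL/cmH2O = 6.5 × 0.082 L/cmH2O = 0.533 s.
Passive exhalation: V(t)/V₀ = e^(−t/τ) = e^(−0.83/0.533) = 0.2107.
Fraction exhaled = 1 − 0.2107 = 0.7893 → 78.93%.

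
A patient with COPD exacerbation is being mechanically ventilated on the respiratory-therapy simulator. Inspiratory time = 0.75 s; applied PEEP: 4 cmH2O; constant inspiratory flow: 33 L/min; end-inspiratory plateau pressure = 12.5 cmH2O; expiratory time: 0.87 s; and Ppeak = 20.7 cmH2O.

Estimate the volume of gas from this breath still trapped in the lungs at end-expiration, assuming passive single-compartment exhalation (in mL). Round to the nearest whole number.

124

Flow: 33 L/min ÷ 60 = 0.55 L/s.
Vt = flow × Ti = 0.55 L/s × 0.75 s × 1000 mL/L = 412.5 mL.
R = (PIP − Pplat)/V̇ = (20.7 − 12.5) / 0.55 = 8.2/0.55 = 14.909 cmH2O·s/L.
C = Vt/(Pplat − PEEP) = 412.5 / (12.5 − 4) = 412.5/8.5 = 48.529 mL/cmH2O.
τ = R × C = 14.909 × 0.04853 L/cmH2O = 0.7235 s.
Fraction remaining = e^(−Te/τ) = e^(−0.87/0.7235) = 0.3004.
Trapped volume = 412.5 × 0.3004 = 123.92 mL.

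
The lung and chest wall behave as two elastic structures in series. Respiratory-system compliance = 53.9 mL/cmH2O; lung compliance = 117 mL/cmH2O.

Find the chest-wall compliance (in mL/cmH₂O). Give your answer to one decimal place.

99.9

1/Ccw = 1/Crs − 1/CL.
1/Ccw = 1/53.9 − 1/117 = 0.01001.
Ccw = 99.9 mL/cmH2O.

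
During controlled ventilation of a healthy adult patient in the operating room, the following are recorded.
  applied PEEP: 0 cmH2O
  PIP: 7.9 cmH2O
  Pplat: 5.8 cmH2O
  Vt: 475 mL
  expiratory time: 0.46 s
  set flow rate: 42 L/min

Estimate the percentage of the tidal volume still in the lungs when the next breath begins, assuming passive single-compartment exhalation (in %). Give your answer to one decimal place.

15.4

Flow: 42 L/min ÷ 60 = 0.7 L/s.
R = (PIP − Pplat)/V̇ = (7.9 − 5.8) / 0.7 = 2.1/0.7 = 3.0 cmH2O·s/L.
C = Vt/(Pplat − PEEP) = 475.0 / (5.8 − 0) = 475.0/5.8 = 81.897 mL/cmH2O.
τ = R × C = 3.0 × 0.0819 L/cmH2O = 0.2457 s.
Fraction remaining at end-expiration = e^(−Te/τ) = e^(−0.46/0.2457) = 0.1538 → 15.38%.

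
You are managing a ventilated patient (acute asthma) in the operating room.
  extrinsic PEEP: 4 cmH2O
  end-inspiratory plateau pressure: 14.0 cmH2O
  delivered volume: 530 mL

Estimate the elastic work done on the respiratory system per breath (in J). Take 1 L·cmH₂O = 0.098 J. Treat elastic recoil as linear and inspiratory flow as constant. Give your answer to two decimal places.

0.26

Elastic work ≈ ½ × (Pplat − PEEP) × Vt = 0.5 × (14.0 − 4) × 0.530 L = 0.5 × 10.0 × 0.530 = 2.65 L·cmH2O.
× 0.098 J/(L·cmH2O) → 0.2597 J.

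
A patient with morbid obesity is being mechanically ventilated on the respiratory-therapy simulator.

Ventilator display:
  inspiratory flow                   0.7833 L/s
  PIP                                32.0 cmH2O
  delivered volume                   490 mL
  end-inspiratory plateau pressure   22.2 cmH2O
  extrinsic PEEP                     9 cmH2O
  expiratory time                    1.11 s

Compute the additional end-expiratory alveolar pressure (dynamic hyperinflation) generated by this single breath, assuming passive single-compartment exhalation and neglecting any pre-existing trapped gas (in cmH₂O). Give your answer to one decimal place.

1.2

R = (PIP − Pplat)/V̇ = (32.0 − 22.2) / 0.7833 = 9.8/0.7833 = 12.511 cmH2O·s/L.
C = Vt/(Pplat − PEEP) = 490.0 / (22.2 − 9) = 490.0/13.2 = 37.121 mL/cmH2O.
τ = R × C = 12.511 × 0.03712 L/cmH2O = 0.4644 s.
Fraction remaining = e^(−Te/τ) = e^(−1.11/0.4644) = 0.09161; trapped volume = 490.0 × 0.09161 = 44.889 mL.
Additional alveolar pressure from trapping ≈ V_trapped / C = 44.889 / 37.121 = 1.209 cmH2O.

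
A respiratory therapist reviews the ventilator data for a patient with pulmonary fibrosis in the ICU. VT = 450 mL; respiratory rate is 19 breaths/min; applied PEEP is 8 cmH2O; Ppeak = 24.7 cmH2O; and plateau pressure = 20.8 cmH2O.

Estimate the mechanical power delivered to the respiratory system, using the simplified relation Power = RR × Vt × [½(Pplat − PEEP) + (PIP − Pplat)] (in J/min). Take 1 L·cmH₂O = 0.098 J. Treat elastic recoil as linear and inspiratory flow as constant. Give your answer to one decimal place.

8.6

Per-breath work = Vt × [½(Pplat−PEEP) + (PIP−Pplat)] = 0.450 × [0.5×12.8 + 3.9] = 0.450 × 10.3 = 4.635 L·cmH2O.
Power = 19 × 4.635 = 88.065 L·cmH2O/min.
× 0.098 J/(L·cmH2O) → 8.63 J/min.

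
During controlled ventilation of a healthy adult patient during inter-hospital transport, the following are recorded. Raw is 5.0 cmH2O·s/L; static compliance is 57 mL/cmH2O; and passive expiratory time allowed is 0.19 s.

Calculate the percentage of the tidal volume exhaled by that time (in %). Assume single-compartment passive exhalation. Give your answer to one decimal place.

τ = R × C = 5.0 × 57 mL/cmH2O = 5.0 × 0.057 L/cmH2O = 0.285 s.
Passive exhalation: V(t)/V₀ = e^(−t/τ) = e^(−0.19/0.285) = 0.5134.
Fraction exhaled = 1 − 0.5134 = 0.4866 → 48.66%.

48.7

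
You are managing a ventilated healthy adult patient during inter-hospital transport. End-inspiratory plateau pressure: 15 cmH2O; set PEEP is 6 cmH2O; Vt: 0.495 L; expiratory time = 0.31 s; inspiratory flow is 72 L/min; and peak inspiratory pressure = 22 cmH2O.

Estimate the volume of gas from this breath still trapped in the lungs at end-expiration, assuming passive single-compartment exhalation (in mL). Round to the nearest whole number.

188

Flow: 72 L/min ÷ 60 = 1.2 L/s.
R = (PIP − Pplat)/V̇ = (22 − 15) / 1.2 = 7.0/1.2 = 5.833 cmH2O·s/L.
C = Vt/(Pplat − PEEP) = 495.0 / (15 − 6) = 495.0/9.0 = 55.0 mL/cmH2O.
τ = R × C = 5.833 × 0.055 L/cmH2O = 0.3208 s.
Fraction remaining = e^(−Te/τ) = e^(−0.31/0.3208) = 0.3805.
Trapped volume = 495.0 × 0.3805 = 188.35 mL.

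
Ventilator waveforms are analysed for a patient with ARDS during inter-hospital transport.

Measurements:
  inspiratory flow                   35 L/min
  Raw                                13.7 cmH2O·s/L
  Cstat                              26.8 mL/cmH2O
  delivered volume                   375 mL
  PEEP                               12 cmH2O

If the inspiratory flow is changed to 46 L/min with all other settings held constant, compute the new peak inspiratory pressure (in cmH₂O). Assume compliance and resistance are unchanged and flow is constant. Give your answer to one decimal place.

36.5

Flow: 35 L/min ÷ 60 = 0.5833 L/s.
New flow: 46 L/min ÷ 60 = 0.7667 L/s.
PIP = Vt/C + R·V̇ + PEEP (constant-flow equation of motion).
Only the resistive term changes: ΔPIP = R × ΔV̇ = 13.7 × (0.7667 − 0.5833) = 13.7 × 0.1834 = 2.513 cmH2O.
Original PIP = 375/26.8 + 13.7×0.5833 + 12 = 33.984 cmH2O; new PIP = 33.984 + (2.513) = 36.497 cmH2O.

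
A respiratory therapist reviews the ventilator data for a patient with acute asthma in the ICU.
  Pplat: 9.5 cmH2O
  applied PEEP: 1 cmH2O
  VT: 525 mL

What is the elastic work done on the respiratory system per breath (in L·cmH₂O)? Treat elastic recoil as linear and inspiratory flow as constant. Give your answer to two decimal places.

2.23

Elastic work ≈ ½ × (Pplat − PEEP) × Vt = 0.5 × (9.5 − 1) × 0.525 L = 0.5 × 8.5 × 0.525 = 2.231 L·cmH2O.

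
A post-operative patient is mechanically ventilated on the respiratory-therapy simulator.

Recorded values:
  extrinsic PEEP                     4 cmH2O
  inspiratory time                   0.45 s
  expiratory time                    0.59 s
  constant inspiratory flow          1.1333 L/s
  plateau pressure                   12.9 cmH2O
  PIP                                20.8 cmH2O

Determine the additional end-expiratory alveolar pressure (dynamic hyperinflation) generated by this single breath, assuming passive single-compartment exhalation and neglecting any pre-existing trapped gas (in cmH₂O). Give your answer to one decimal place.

2.0

Vt = flow × Ti = 1.1333 L/s × 0.45 s × 1000 mL/L = 509.99 mL.
R = (PIP − Pplat)/V̇ = (20.8 − 12.9) / 1.1333 = 7.9/1.1333 = 6.971 cmH2O·s/L.
C = Vt/(Pplat − PEEP) = 509.99 / (12.9 − 4) = 509.99/8.9 = 57.302 mL/cmH2O.
τ = R × C = 6.971 × 0.0573 L/cmH2O = 0.3994 s.
Fraction remaining = e^(−Te/τ) = e^(−0.59/0.3994) = 0.2283; trapped volume = 509.99 × 0.2283 = 116.43 mL.
Additional alveolar pressure from trapping ≈ V_trapped / C = 116.43 / 57.302 = 2.032 cmH2O.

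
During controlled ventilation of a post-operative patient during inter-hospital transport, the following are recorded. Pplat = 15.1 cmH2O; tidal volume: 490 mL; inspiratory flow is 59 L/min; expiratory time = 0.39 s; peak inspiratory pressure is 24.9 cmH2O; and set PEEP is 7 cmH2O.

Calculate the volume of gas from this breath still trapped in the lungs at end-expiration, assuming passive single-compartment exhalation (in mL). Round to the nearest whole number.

Flow: 59 L/min ÷ 60 = 0.9833 L/s.
R = (PIP − Pplat)/V̇ = (24.9 − 15.1) / 0.9833 = 9.8/0.9833 = 9.966 cmH2O·s/L.
C = Vt/(Pplat − PEEP) = 490.0 / (15.1 − 7) = 490.0/8.1 = 60.494 mL/cmH2O.
τ = R × C = 9.966 × 0.06049 L/cmH2O = 0.6028 s.
Fraction remaining = e^(−Te/τ) = e^(−0.39/0.6028) = 0.5236.
Trapped volume = 490.0 × 0.5236 = 256.56 mL.

257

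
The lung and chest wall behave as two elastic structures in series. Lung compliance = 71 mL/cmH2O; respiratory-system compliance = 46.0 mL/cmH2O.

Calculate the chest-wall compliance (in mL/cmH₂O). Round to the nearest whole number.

1/Ccw = 1/Crs − 1/CL.
1/Ccw = 1/46.0 − 1/71 = 0.007655.
Ccw = 130.63 mL/cmH2O.

131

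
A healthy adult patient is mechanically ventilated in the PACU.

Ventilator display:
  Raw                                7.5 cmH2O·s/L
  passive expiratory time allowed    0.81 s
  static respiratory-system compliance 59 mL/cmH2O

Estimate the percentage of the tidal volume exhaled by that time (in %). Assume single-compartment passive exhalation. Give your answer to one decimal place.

τ = R × C = 7.5 × 59 mL/cmH2O = 7.5 × 0.059 L/cmH2O = 0.4425 s.
Passive exhalation: V(t)/V₀ = e^(−t/τ) = e^(−0.81/0.4425) = 0.1603.
Fraction exhaled = 1 − 0.1603 = 0.8397 → 83.97%.

84.0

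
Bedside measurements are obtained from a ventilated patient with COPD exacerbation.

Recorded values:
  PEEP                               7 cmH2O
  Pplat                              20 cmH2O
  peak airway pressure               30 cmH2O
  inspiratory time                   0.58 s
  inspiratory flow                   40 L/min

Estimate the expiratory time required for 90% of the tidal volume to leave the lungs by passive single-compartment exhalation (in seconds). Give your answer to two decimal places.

1.03

Flow: 40 L/min ÷ 60 = 0.6667 L/s.
Vt = flow × Ti = 0.6667 L/s × 0.58 s × 1000 mL/L = 386.69 mL.
R = (PIP − Pplat)/V̇ = (30 − 20) / 0.6667 = 10.0/0.6667 = 14.999 cmH2O·s/L.
C = Vt/(Pplat − PEEP) = 386.69 / (20 − 7) = 386.69/13.0 = 29.745 mL/cmH2O.
τ = R × C = 14.999 × 0.02975 L/cmH2O = 0.4462 s.
t = −τ·ln(1 − 0.90) = −0.4462·ln(0.1) = 1.027 s.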